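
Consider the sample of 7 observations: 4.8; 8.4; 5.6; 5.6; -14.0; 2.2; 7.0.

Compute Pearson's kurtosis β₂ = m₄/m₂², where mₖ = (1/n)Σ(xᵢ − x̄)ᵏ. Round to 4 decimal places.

4.6002

x̄ = 2.8000
Σ(xᵢ − x̄)² = 351.2800 ⇒ m₂ = 50.18286
Σ(xᵢ − x̄)⁴ = 81093.0976 ⇒ m₄ = 11584.72823
m₂² = 2518.31915
β₂ = m₄/m₂² = 11584.72823 / 2518.31915 ≈ 4.6002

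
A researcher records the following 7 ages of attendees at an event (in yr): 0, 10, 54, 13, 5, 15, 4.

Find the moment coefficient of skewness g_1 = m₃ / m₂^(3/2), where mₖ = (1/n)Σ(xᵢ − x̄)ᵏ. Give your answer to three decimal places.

1.691

x̄ = (0 + 10 + 54 + 13 + 5 + 15 + 4) / 7 = 14.4286
deviations (xᵢ − x̄): -14.4286, -4.4286, 39.5714, -1.4286, -9.4286, 0.5714, -10.4286
Σ(xᵢ − x̄)² = 1993.7143 ⇒ m₂ = 1993.7143/7 = 284.81633
Σ(xᵢ − x̄)³ = 56899.1020 ⇒ m₃ = 56899.1020/7 = 8128.44315
m₂^(3/2) = 284.81633^(1.5) = 4806.70336
g_1 = m₃ / m₂^(3/2) = 8128.44315 / 4806.70336 ≈ 1.691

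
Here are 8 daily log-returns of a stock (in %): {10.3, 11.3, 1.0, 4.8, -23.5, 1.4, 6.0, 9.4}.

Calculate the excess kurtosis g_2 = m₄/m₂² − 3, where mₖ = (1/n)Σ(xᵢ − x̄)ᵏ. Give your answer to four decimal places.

1.8734

x̄ = 2.5875
Σ(xᵢ − x̄)² = 882.8287 ⇒ m₂ = 110.35359
Σ(xᵢ − x̄)⁴ = 474780.6967 ⇒ m₄ = 59347.58709
m₂² = 12177.91565
g_2 = m₄/m₂² − 3 = 4.87338 − 3 ≈ 1.8734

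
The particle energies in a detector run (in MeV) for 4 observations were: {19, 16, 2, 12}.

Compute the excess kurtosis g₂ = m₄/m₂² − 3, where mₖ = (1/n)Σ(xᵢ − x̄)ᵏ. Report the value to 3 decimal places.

-1.038

x̄ = 12.2500
Σ(xᵢ − x̄)² = 164.7500 ⇒ m₂ = 41.18750
Σ(xᵢ − x̄)⁴ = 13311.8281 ⇒ m₄ = 3327.95703
m₂² = 1696.41016
g₂ = m₄/m₂² − 3 = 1.96176 − 3 ≈ -1.038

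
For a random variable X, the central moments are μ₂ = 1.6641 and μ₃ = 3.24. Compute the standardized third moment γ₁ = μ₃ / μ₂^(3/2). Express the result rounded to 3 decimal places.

σ = √μ₂ = √1.6641 = 1.29000
σ³ = μ₂^(3/2) = 2.14669
γ₁ = μ₃/σ³ = 3.24 / 2.14669 ≈ 1.509

1.509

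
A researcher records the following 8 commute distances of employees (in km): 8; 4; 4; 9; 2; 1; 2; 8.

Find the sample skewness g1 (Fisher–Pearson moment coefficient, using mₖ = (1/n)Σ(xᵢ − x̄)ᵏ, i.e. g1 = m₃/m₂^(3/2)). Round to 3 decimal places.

x̄ = (8 + 4 + 4 + 9 + 2 + 1 + 2 + 8) / 8 = 4.7500
deviations (xᵢ − x̄): 3.2500, -0.7500, -0.7500, 4.2500, -2.7500, -3.7500, -2.7500, 3.2500
Σ(xᵢ − x̄)² = 69.5000 ⇒ m₂ = 69.5000/8 = 8.68750
Σ(xᵢ − x̄)³ = 50.2500 ⇒ m₃ = 50.2500/8 = 6.28125
m₂^(3/2) = 8.68750^(1.5) = 25.60603
g1 = m₃ / m₂^(3/2) = 6.28125 / 25.60603 ≈ 0.245

0.245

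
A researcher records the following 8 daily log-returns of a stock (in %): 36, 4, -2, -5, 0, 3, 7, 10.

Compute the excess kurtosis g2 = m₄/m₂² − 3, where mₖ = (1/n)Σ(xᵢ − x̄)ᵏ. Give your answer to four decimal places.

x̄ = 6.6250
Σ(xᵢ − x̄)² = 1147.8750 ⇒ m₂ = 143.48438
Σ(xᵢ − x̄)⁴ = 770653.4941 ⇒ m₄ = 96331.68677
m₂² = 20587.76587
g2 = m₄/m₂² − 3 = 4.67907 − 3 ≈ 1.6791

1.6791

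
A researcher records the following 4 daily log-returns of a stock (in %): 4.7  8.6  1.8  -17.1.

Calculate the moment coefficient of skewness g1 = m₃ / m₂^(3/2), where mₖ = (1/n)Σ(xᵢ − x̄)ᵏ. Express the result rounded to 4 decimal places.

-0.9499

x̄ = (4.7 + 8.6 + 1.8 - 17.1) / 4 = -0.5000
deviations (xᵢ − x̄): 5.2000, 9.1000, 2.3000, -16.6000
Σ(xᵢ − x̄)² = 390.7000 ⇒ m₂ = 390.7000/4 = 97.67500
Σ(xᵢ − x̄)³ = -3667.9500 ⇒ m₃ = -3667.9500/4 = -916.98750
m₂^(3/2) = 97.67500^(1.5) = 965.32850
g1 = m₃ / m₂^(3/2) = -916.98750 / 965.32850 ≈ -0.9499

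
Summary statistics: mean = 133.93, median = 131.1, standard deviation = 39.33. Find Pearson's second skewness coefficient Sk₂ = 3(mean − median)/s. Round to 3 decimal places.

0.216

Sk₂ = 3(133.93 − 131.1) / 39.33 = 3 × 2.8300 / 39.33
    = 8.4900 / 39.33 ≈ 0.216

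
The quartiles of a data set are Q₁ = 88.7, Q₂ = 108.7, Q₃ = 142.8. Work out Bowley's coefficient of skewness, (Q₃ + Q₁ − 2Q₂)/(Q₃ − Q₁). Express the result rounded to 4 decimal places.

0.2606

numerator: Q₃ + Q₁ − 2Q₂ = 142.8 + 88.7 − 2×108.7 = 14.1000
denominator: Q₃ − Q₁ = 142.8 − 88.7 = 54.1000
Bowley skewness = 14.1000 / 54.1000 ≈ 0.2606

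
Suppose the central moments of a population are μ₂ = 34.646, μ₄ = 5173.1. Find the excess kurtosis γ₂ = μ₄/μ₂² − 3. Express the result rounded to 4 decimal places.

μ₂² = 34.646² = 1200.34532
μ₄/μ₂² = 5173.1 / 1200.34532 = 4.30968
γ₂ = 4.30968 − 3 ≈ 1.3097

1.3097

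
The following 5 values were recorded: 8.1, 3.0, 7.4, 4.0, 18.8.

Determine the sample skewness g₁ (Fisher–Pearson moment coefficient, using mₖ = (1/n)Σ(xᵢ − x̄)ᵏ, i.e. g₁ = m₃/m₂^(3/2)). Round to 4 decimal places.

x̄ = (8.1 + 3.0 + 7.4 + 4.0 + 18.8) / 5 = 8.2600
deviations (xᵢ − x̄): -0.1600, -5.2600, -0.8600, -4.2600, 10.5400
Σ(xᵢ − x̄)² = 157.6720 ⇒ m₂ = 157.6720/5 = 31.53440
Σ(xᵢ − x̄)³ = 947.4250 ⇒ m₃ = 947.4250/5 = 189.48499
m₂^(3/2) = 31.53440^(1.5) = 177.08299
g₁ = m₃ / m₂^(3/2) = 189.48499 / 177.08299 ≈ 1.0700

1.0700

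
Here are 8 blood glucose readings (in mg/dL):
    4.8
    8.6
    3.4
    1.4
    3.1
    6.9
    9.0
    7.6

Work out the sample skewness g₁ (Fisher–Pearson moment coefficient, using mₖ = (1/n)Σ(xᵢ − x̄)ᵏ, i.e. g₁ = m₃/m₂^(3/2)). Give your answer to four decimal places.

-0.1662

x̄ = (4.8 + 8.6 + 3.4 + 1.4 + 3.1 + 6.9 + 9.0 + 7.6) / 8 = 5.6000
deviations (xᵢ − x̄): -0.8000, 3.0000, -2.2000, -4.2000, -2.5000, 1.3000, 3.4000, 2.0000
Σ(xᵢ − x̄)² = 55.6200 ⇒ m₂ = 55.6200/8 = 6.95250
Σ(xᵢ − x̄)³ = -24.3720 ⇒ m₃ = -24.3720/8 = -3.04650
m₂^(3/2) = 6.95250^(1.5) = 18.33207
g₁ = m₃ / m₂^(3/2) = -3.04650 / 18.33207 ≈ -0.1662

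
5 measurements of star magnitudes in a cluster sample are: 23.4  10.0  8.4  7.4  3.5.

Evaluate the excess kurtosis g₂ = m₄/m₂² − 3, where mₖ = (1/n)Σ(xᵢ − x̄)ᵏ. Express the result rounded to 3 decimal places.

x̄ = 10.5400
Σ(xᵢ − x̄)² = 229.6720 ⇒ m₂ = 45.93440
Σ(xᵢ − x̄)⁴ = 29925.0338 ⇒ m₄ = 5985.00675
m₂² = 2109.96910
g₂ = m₄/m₂² − 3 = 2.83654 − 3 ≈ -0.163

-0.163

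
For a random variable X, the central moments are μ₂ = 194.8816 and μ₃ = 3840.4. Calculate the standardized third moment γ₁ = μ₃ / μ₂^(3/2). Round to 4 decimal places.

1.4116

σ = √μ₂ = √194.8816 = 13.96000
σ³ = μ₂^(3/2) = 2720.54714
γ₁ = μ₃/σ³ = 3840.4 / 2720.54714 ≈ 1.4116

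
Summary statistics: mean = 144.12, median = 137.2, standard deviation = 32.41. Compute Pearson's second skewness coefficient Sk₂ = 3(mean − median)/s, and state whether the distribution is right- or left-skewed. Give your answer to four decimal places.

Sk₂ = 3(144.12 − 137.2) / 32.41 = 3 × 6.9200 / 32.41
    = 20.7600 / 32.41 ≈ 0.6405
Sk₂ > 0 ⇒ mean > median ⇒ right-skewed (positive skew).

0.6405, right-skewed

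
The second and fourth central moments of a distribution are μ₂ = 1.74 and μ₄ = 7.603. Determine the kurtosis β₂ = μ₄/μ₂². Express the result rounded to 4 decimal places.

μ₂² = 1.74² = 3.02760
μ₄/μ₂² = 7.603 / 3.02760 = 2.51123
β₂ ≈ 2.5112

2.5112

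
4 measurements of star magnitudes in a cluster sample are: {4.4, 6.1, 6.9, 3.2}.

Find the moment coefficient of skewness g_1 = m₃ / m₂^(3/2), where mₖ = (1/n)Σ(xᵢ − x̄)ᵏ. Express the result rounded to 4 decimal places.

x̄ = (4.4 + 6.1 + 6.9 + 3.2) / 4 = 5.1500
deviations (xᵢ − x̄): -0.7500, 0.9500, 1.7500, -1.9500
Σ(xᵢ − x̄)² = 8.3300 ⇒ m₂ = 8.3300/4 = 2.08250
Σ(xᵢ − x̄)³ = -1.6200 ⇒ m₃ = -1.6200/4 = -0.40500
m₂^(3/2) = 2.08250^(1.5) = 3.00523
g_1 = m₃ / m₂^(3/2) = -0.40500 / 3.00523 ≈ -0.1348

-0.1348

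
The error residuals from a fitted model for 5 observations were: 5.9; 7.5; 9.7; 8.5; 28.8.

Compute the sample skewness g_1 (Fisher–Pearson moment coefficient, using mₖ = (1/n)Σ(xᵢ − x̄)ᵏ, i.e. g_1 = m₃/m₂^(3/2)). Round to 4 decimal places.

1.4185

x̄ = (5.9 + 7.5 + 9.7 + 8.5 + 28.8) / 5 = 12.0800
deviations (xᵢ − x̄): -6.1800, -4.5800, -2.3800, -3.5800, 16.7200
Σ(xᵢ − x̄)² = 357.2080 ⇒ m₂ = 357.2080/5 = 71.44160
Σ(xᵢ − x̄)³ = 4282.7515 ⇒ m₃ = 4282.7515/5 = 856.55030
m₂^(3/2) = 71.44160^(1.5) = 603.84679
g_1 = m₃ / m₂^(3/2) = 856.55030 / 603.84679 ≈ 1.4185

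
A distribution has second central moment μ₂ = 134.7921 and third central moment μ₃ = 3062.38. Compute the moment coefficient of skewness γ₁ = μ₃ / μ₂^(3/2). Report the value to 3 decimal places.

1.957

σ = √μ₂ = √134.7921 = 11.61000
σ³ = μ₂^(3/2) = 1564.93628
γ₁ = μ₃/σ³ = 3062.38 / 1564.93628 ≈ 1.957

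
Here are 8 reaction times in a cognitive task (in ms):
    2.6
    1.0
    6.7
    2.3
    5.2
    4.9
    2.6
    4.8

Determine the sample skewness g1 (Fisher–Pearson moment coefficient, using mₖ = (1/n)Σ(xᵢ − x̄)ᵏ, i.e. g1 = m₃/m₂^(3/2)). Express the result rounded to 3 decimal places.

0.078

x̄ = (2.6 + 1.0 + 6.7 + 2.3 + 5.2 + 4.9 + 2.6 + 4.8) / 8 = 3.7625
deviations (xᵢ − x̄): -1.1625, -2.7625, 2.9375, -1.4625, 1.4375, 1.1375, -1.1625, 1.0375
Σ(xᵢ − x̄)² = 25.5388 ⇒ m₂ = 25.5388/8 = 3.19234
Σ(xᵢ − x̄)³ = 3.5545 ⇒ m₃ = 3.5545/8 = 0.44432
m₂^(3/2) = 3.19234^(1.5) = 5.70380
g1 = m₃ / m₂^(3/2) = 0.44432 / 5.70380 ≈ 0.078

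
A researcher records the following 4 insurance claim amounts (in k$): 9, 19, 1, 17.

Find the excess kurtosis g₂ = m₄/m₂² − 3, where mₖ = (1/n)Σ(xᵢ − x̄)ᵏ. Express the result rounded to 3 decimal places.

x̄ = 11.5000
Σ(xᵢ − x̄)² = 203.0000 ⇒ m₂ = 50.75000
Σ(xᵢ − x̄)⁴ = 16273.2500 ⇒ m₄ = 4068.31250
m₂² = 2575.56250
g₂ = m₄/m₂² − 3 = 1.57958 − 3 ≈ -1.420

-1.420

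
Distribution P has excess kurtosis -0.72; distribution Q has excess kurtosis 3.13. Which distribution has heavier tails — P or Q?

Higher excess kurtosis ⇒ heavier tails relative to the normal distribution.
-0.72 vs 3.13: the larger is 3.13, so Q has heavier tails. (Q is leptokurtic — heavier-than-normal tails; the other is platykurtic.)

Q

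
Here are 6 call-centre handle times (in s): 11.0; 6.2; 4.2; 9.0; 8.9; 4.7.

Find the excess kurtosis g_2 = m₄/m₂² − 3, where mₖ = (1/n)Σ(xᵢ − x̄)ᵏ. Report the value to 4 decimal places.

x̄ = 7.3333
Σ(xᵢ − x̄)² = 36.7133 ⇒ m₂ = 6.11889
Σ(xᵢ − x̄)⁴ = 340.6185 ⇒ m₄ = 56.76975
m₂² = 37.44080
g_2 = m₄/m₂² − 3 = 1.51625 − 3 ≈ -1.4837

-1.4837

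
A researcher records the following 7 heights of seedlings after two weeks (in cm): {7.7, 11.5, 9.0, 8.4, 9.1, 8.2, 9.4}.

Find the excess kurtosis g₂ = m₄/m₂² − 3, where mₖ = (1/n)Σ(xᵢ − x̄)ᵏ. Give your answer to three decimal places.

x̄ = 9.0429
Σ(xᵢ − x̄)² = 9.0971 ⇒ m₂ = 1.29959
Σ(xᵢ − x̄)⁴ = 40.3955 ⇒ m₄ = 5.77079
m₂² = 1.68894
g₂ = m₄/m₂² − 3 = 3.41681 − 3 ≈ 0.417

0.417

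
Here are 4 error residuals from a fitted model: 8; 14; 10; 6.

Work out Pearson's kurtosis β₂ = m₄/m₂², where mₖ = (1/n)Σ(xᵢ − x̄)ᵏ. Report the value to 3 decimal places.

x̄ = 9.5000
Σ(xᵢ − x̄)² = 35.0000 ⇒ m₂ = 8.75000
Σ(xᵢ − x̄)⁴ = 565.2500 ⇒ m₄ = 141.31250
m₂² = 76.56250
β₂ = m₄/m₂² = 141.31250 / 76.56250 ≈ 1.846

1.846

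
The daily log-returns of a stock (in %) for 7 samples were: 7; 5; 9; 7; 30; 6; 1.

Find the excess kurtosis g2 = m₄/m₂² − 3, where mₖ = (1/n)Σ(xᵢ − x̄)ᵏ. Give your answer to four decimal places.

x̄ = 9.2857
Σ(xᵢ − x̄)² = 537.4286 ⇒ m₂ = 76.77551
Σ(xᵢ − x̄)⁴ = 189332.7988 ⇒ m₄ = 27047.54269
m₂² = 5894.47897
g2 = m₄/m₂² − 3 = 4.58862 − 3 ≈ 1.5886

1.5886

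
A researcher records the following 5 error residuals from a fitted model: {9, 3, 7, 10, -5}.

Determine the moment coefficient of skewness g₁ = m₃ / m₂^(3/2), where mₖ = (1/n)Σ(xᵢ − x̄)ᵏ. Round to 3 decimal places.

-0.889

x̄ = (9 + 3 + 7 + 10 - 5) / 5 = 4.8000
deviations (xᵢ − x̄): 4.2000, -1.8000, 2.2000, 5.2000, -9.8000
Σ(xᵢ − x̄)² = 148.8000 ⇒ m₂ = 148.8000/5 = 29.76000
Σ(xᵢ − x̄)³ = -721.6800 ⇒ m₃ = -721.6800/5 = -144.33600
m₂^(3/2) = 29.76000^(1.5) = 162.34891
g₁ = m₃ / m₂^(3/2) = -144.33600 / 162.34891 ≈ -0.889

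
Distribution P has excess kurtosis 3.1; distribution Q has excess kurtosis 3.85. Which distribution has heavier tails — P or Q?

Q

Higher excess kurtosis ⇒ heavier tails relative to the normal distribution.
3.1 vs 3.85: the larger is 3.85, so Q has heavier tails.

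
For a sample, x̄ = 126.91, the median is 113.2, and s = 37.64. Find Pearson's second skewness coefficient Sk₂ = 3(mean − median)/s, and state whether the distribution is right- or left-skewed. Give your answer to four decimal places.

Sk₂ = 3(126.91 − 113.2) / 37.64 = 3 × 13.7100 / 37.64
    = 41.1300 / 37.64 ≈ 1.0927
Sk₂ > 0 ⇒ mean > median ⇒ right-skewed (positive skew).

1.0927, right-skewed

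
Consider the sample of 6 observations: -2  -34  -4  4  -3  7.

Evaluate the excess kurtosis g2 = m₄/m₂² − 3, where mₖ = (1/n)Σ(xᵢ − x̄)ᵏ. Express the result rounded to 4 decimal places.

0.6372

x̄ = -5.3333
Σ(xᵢ − x̄)² = 1079.3333 ⇒ m₂ = 179.88889
Σ(xᵢ − x̄)⁴ = 706201.1111 ⇒ m₄ = 117700.18519
m₂² = 32360.01235
g2 = m₄/m₂² − 3 = 3.63721 − 3 ≈ 0.6372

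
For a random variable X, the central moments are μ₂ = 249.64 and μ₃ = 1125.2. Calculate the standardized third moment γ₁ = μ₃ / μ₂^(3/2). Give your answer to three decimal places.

0.285

σ = √μ₂ = √249.64 = 15.80000
σ³ = μ₂^(3/2) = 3944.31200
γ₁ = μ₃/σ³ = 1125.2 / 3944.31200 ≈ 0.285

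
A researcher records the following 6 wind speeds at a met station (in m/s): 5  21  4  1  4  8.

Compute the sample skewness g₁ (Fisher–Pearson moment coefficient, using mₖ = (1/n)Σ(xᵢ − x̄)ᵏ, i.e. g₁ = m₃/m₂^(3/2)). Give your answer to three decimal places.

x̄ = (5 + 21 + 4 + 1 + 4 + 8) / 6 = 7.1667
deviations (xᵢ − x̄): -2.1667, 13.8333, -3.1667, -6.1667, -3.1667, 0.8333
Σ(xᵢ − x̄)² = 254.8333 ⇒ m₂ = 254.8333/6 = 42.47222
Σ(xᵢ − x̄)³ = 2339.5556 ⇒ m₃ = 2339.5556/6 = 389.92593
m₂^(3/2) = 42.47222^(1.5) = 276.79451
g₁ = m₃ / m₂^(3/2) = 389.92593 / 276.79451 ≈ 1.409

1.409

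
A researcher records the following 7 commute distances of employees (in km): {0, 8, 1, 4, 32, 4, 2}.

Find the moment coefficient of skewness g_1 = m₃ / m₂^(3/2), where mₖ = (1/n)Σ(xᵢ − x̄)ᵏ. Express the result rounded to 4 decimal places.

1.8220

x̄ = (0 + 8 + 1 + 4 + 32 + 4 + 2) / 7 = 7.2857
deviations (xᵢ − x̄): -7.2857, 0.7143, -6.2857, -3.2857, 24.7143, -3.2857, -5.2857
Σ(xᵢ − x̄)² = 753.4286 ⇒ m₂ = 753.4286/7 = 107.63265
Σ(xᵢ − x̄)³ = 14242.0408 ⇒ m₃ = 14242.0408/7 = 2034.57726
m₂^(3/2) = 107.63265^(1.5) = 1116.64742
g_1 = m₃ / m₂^(3/2) = 2034.57726 / 1116.64742 ≈ 1.8220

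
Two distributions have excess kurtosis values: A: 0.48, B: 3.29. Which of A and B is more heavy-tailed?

Higher excess kurtosis ⇒ heavier tails relative to the normal distribution.
0.48 vs 3.29: the larger is 3.29, so B has heavier tails.

B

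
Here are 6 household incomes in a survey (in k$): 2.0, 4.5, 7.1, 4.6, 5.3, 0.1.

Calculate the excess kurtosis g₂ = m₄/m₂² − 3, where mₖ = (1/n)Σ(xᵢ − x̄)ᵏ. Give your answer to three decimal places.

-0.926

x̄ = 3.9333
Σ(xᵢ − x̄)² = 31.0933 ⇒ m₂ = 5.18222
Σ(xᵢ − x̄)⁴ = 334.2432 ⇒ m₄ = 55.70721
m₂² = 26.85543
g₂ = m₄/m₂² − 3 = 2.07434 − 3 ≈ -0.926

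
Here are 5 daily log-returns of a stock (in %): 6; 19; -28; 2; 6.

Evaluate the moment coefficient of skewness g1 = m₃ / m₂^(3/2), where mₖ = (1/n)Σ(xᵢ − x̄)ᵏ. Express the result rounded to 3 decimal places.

-0.965

x̄ = (6 + 19 - 28 + 2 + 6) / 5 = 1.0000
deviations (xᵢ − x̄): 5.0000, 18.0000, -29.0000, 1.0000, 5.0000
Σ(xᵢ − x̄)² = 1216.0000 ⇒ m₂ = 1216.0000/5 = 243.20000
Σ(xᵢ − x̄)³ = -18306.0000 ⇒ m₃ = -18306.0000/5 = -3661.20000
m₂^(3/2) = 243.20000^(1.5) = 3792.67262
g1 = m₃ / m₂^(3/2) = -3661.20000 / 3792.67262 ≈ -0.965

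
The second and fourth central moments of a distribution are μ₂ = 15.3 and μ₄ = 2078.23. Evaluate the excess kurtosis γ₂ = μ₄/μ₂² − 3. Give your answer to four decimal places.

5.8779

μ₂² = 15.3² = 234.09000
μ₄/μ₂² = 2078.23 / 234.09000 = 8.87791
γ₂ = 8.87791 − 3 ≈ 5.8779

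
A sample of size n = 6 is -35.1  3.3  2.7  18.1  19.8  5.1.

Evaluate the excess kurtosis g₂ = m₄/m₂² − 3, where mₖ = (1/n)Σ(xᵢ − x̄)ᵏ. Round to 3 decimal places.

0.292

x̄ = 2.3167
Σ(xᵢ − x̄)² = 1963.6483 ⇒ m₂ = 327.27472
Σ(xᵢ − x̄)⁴ = 2115570.2884 ⇒ m₄ = 352595.04806
m₂² = 107108.74381
g₂ = m₄/m₂² − 3 = 3.29194 − 3 ≈ 0.292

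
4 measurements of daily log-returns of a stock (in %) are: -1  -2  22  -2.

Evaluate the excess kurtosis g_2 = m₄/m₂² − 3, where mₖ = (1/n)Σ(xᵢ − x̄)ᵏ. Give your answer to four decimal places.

-0.6710

x̄ = 4.2500
Σ(xᵢ − x̄)² = 420.7500 ⇒ m₂ = 105.18750
Σ(xᵢ − x̄)⁴ = 103075.8281 ⇒ m₄ = 25768.95703
m₂² = 11064.41016
g_2 = m₄/m₂² − 3 = 2.32900 − 3 ≈ -0.6710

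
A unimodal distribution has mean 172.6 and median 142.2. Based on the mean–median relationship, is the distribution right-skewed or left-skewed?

right-skewed

mean − median = 172.6 − 142.2 = 30.4
mean > median ⇒ the longer tail is on the right ⇒ right-skewed (positively skewed).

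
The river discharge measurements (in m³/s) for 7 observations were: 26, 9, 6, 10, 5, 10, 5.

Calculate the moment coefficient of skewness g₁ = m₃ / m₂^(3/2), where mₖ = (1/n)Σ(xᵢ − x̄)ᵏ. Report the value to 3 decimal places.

x̄ = (26 + 9 + 6 + 10 + 5 + 10 + 5) / 7 = 10.1429
deviations (xᵢ − x̄): 15.8571, -1.1429, -4.1429, -0.1429, -5.1429, -0.1429, -5.1429
Σ(xᵢ − x̄)² = 322.8571 ⇒ m₂ = 322.8571/7 = 46.12245
Σ(xᵢ − x̄)³ = 3642.6122 ⇒ m₃ = 3642.6122/7 = 520.37318
m₂^(3/2) = 46.12245^(1.5) = 313.23374
g₁ = m₃ / m₂^(3/2) = 520.37318 / 313.23374 ≈ 1.661

1.661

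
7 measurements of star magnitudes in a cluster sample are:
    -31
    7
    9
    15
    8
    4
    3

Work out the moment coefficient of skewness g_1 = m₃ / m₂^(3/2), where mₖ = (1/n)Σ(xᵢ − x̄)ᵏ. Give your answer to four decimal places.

-1.7495

x̄ = (-31 + 7 + 9 + 15 + 8 + 4 + 3) / 7 = 2.1429
deviations (xᵢ − x̄): -33.1429, 4.8571, 6.8571, 12.8571, 5.8571, 1.8571, 0.8571
Σ(xᵢ − x̄)² = 1372.8571 ⇒ m₂ = 1372.8571/7 = 196.12245
Σ(xᵢ − x̄)³ = -33635.3878 ⇒ m₃ = -33635.3878/7 = -4805.05539
m₂^(3/2) = 196.12245^(1.5) = 2746.57183
g_1 = m₃ / m₂^(3/2) = -4805.05539 / 2746.57183 ≈ -1.7495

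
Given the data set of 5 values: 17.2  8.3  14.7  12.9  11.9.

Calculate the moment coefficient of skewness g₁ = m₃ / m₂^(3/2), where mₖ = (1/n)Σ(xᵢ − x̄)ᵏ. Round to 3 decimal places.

x̄ = (17.2 + 8.3 + 14.7 + 12.9 + 11.9) / 5 = 13.0000
deviations (xᵢ − x̄): 4.2000, -4.7000, 1.7000, -0.1000, -1.1000
Σ(xᵢ − x̄)² = 43.8400 ⇒ m₂ = 43.8400/5 = 8.76800
Σ(xᵢ − x̄)³ = -26.1540 ⇒ m₃ = -26.1540/5 = -5.23080
m₂^(3/2) = 8.76800^(1.5) = 25.96276
g₁ = m₃ / m₂^(3/2) = -5.23080 / 25.96276 ≈ -0.201

-0.201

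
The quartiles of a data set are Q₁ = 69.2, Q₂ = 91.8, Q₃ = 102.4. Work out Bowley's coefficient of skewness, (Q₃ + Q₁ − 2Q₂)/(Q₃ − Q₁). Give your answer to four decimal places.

-0.3614

numerator: Q₃ + Q₁ − 2Q₂ = 102.4 + 69.2 − 2×91.8 = -12.0000
denominator: Q₃ − Q₁ = 102.4 − 69.2 = 33.2000
Bowley skewness = -12.0000 / 33.2000 ≈ -0.3614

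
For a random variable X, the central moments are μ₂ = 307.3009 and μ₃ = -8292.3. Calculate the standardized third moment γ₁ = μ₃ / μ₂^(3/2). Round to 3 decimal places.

-1.539

σ = √μ₂ = √307.3009 = 17.53000
σ³ = μ₂^(3/2) = 5386.98478
γ₁ = μ₃/σ³ = -8292.3 / 5386.98478 ≈ -1.539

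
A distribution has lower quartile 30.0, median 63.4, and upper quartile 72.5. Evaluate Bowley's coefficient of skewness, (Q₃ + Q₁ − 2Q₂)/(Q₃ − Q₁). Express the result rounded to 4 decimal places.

-0.5718

numerator: Q₃ + Q₁ − 2Q₂ = 72.5 + 30.0 − 2×63.4 = -24.3000
denominator: Q₃ − Q₁ = 72.5 − 30.0 = 42.5000
Bowley skewness = -24.3000 / 42.5000 ≈ -0.5718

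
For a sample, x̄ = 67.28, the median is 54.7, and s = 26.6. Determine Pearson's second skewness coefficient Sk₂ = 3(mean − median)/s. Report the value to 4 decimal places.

1.4188

Sk₂ = 3(67.28 − 54.7) / 26.6 = 3 × 12.5800 / 26.6
    = 37.7400 / 26.6 ≈ 1.4188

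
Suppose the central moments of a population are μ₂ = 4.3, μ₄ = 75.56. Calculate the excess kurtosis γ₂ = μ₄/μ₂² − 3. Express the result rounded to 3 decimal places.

1.087

μ₂² = 4.3² = 18.49000
μ₄/μ₂² = 75.56 / 18.49000 = 4.08653
γ₂ = 4.08653 − 3 ≈ 1.087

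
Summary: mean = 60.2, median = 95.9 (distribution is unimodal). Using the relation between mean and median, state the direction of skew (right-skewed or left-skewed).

mean − median = 60.2 − 95.9 = -35.7
mean < median ⇒ the longer tail is on the left ⇒ left-skewed (negatively skewed).

left-skewed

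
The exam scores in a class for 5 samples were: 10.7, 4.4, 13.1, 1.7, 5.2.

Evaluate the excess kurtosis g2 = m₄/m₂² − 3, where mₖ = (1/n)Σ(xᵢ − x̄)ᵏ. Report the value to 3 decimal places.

x̄ = 7.0200
Σ(xᵢ − x̄)² = 88.9880 ⇒ m₂ = 17.79760
Σ(xᵢ − x̄)⁴ = 2409.0292 ⇒ m₄ = 481.80583
m₂² = 316.75457
g2 = m₄/m₂² − 3 = 1.52107 − 3 ≈ -1.479

-1.479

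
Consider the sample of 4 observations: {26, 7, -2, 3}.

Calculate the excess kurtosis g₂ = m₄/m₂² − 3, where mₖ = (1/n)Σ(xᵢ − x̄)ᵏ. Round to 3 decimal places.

-0.880

x̄ = 8.5000
Σ(xᵢ − x̄)² = 449.0000 ⇒ m₂ = 112.25000
Σ(xᵢ − x̄)⁴ = 106864.2500 ⇒ m₄ = 26716.06250
m₂² = 12600.06250
g₂ = m₄/m₂² − 3 = 2.12031 − 3 ≈ -0.880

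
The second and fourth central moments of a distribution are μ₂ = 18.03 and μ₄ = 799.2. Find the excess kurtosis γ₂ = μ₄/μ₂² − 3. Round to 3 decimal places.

-0.542

μ₂² = 18.03² = 325.08090
μ₄/μ₂² = 799.2 / 325.08090 = 2.45846
γ₂ = 2.45846 − 3 ≈ -0.542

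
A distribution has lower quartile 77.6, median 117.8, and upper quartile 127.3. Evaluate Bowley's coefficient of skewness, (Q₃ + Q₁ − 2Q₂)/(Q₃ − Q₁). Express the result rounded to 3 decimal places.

-0.618

numerator: Q₃ + Q₁ − 2Q₂ = 127.3 + 77.6 − 2×117.8 = -30.7000
denominator: Q₃ − Q₁ = 127.3 − 77.6 = 49.7000
Bowley skewness = -30.7000 / 49.7000 ≈ -0.618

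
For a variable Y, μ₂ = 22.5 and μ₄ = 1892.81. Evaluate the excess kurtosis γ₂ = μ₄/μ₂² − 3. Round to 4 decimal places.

μ₂² = 22.5² = 506.25000
μ₄/μ₂² = 1892.81 / 506.25000 = 3.73888
γ₂ = 3.73888 − 3 ≈ 0.7389

0.7389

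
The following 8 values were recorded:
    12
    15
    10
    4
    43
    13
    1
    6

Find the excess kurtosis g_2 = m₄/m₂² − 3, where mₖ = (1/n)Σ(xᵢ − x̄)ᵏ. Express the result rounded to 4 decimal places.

x̄ = 13.0000
Σ(xᵢ − x̄)² = 1188.0000 ⇒ m₂ = 148.50000
Σ(xᵢ − x̄)⁴ = 839796.0000 ⇒ m₄ = 104974.50000
m₂² = 22052.25000
g_2 = m₄/m₂² − 3 = 4.76026 − 3 ≈ 1.7603

1.7603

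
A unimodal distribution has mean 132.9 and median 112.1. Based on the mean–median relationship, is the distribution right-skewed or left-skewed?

right-skewed

mean − median = 132.9 − 112.1 = 20.8
mean > median ⇒ the longer tail is on the right ⇒ right-skewed (positively skewed).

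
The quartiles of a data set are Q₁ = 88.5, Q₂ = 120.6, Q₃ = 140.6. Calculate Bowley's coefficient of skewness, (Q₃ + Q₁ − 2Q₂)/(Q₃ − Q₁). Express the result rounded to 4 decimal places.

numerator: Q₃ + Q₁ − 2Q₂ = 140.6 + 88.5 − 2×120.6 = -12.1000
denominator: Q₃ − Q₁ = 140.6 − 88.5 = 52.1000
Bowley skewness = -12.1000 / 52.1000 ≈ -0.2322

-0.2322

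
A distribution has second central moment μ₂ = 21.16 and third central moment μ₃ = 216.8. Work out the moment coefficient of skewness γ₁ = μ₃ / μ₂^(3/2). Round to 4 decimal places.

σ = √μ₂ = √21.16 = 4.60000
σ³ = μ₂^(3/2) = 97.33600
γ₁ = μ₃/σ³ = 216.8 / 97.33600 ≈ 2.2273

2.2273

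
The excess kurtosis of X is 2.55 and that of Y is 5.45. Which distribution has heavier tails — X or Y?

Higher excess kurtosis ⇒ heavier tails relative to the normal distribution.
2.55 vs 5.45: the larger is 5.45, so Y has heavier tails.

Y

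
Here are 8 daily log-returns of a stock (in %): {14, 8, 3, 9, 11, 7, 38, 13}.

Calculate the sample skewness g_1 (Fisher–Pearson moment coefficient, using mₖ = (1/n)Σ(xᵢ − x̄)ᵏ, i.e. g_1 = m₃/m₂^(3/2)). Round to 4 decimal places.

x̄ = (14 + 8 + 3 + 9 + 11 + 7 + 38 + 13) / 8 = 12.8750
deviations (xᵢ − x̄): 1.1250, -4.8750, -9.8750, -3.8750, -1.8750, -5.8750, 25.1250, 0.1250
Σ(xᵢ − x̄)² = 806.8750 ⇒ m₂ = 806.8750/8 = 100.85938
Σ(xᵢ − x̄)³ = 14515.5938 ⇒ m₃ = 14515.5938/8 = 1814.44922
m₂^(3/2) = 100.85938^(1.5) = 1012.91828
g_1 = m₃ / m₂^(3/2) = 1814.44922 / 1012.91828 ≈ 1.7913

1.7913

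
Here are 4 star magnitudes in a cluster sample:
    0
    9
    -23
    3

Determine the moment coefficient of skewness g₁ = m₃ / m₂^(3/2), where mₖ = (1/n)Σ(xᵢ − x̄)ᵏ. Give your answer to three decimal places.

-0.906

x̄ = (0 + 9 - 23 + 3) / 4 = -2.7500
deviations (xᵢ − x̄): 2.7500, 11.7500, -20.2500, 5.7500
Σ(xᵢ − x̄)² = 588.7500 ⇒ m₂ = 588.7500/4 = 147.18750
Σ(xᵢ − x̄)³ = -6470.6250 ⇒ m₃ = -6470.6250/4 = -1617.65625
m₂^(3/2) = 147.18750^(1.5) = 1785.69134
g₁ = m₃ / m₂^(3/2) = -1617.65625 / 1785.69134 ≈ -0.906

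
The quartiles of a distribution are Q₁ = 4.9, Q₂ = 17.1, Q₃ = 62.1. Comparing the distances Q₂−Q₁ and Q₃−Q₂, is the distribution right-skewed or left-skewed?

Q₂ − Q₁ = 12.2;  Q₃ − Q₂ = 45.0
Q₃ − Q₂ > Q₂ − Q₁ ⇒ the upper half is more spread out ⇒ right-skewed.

right-skewed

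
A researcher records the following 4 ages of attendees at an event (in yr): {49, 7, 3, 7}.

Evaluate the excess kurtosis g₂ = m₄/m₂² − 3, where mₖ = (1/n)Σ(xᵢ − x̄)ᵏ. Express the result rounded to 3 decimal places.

x̄ = 16.5000
Σ(xᵢ − x̄)² = 1419.0000 ⇒ m₂ = 354.75000
Σ(xᵢ − x̄)⁴ = 1165169.2500 ⇒ m₄ = 291292.31250
m₂² = 125847.56250
g₂ = m₄/m₂² − 3 = 2.31464 − 3 ≈ -0.685

-0.685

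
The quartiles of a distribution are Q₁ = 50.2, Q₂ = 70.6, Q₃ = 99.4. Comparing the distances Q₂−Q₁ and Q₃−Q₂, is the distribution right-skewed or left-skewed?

right-skewed

Q₂ − Q₁ = 20.4;  Q₃ − Q₂ = 28.8
Q₃ − Q₂ > Q₂ − Q₁ ⇒ the upper half is more spread out ⇒ right-skewed.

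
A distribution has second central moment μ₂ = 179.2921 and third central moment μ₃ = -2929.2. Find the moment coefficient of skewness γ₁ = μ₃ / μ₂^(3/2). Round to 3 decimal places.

σ = √μ₂ = √179.2921 = 13.39000
σ³ = μ₂^(3/2) = 2400.72122
γ₁ = μ₃/σ³ = -2929.2 / 2400.72122 ≈ -1.220

-1.220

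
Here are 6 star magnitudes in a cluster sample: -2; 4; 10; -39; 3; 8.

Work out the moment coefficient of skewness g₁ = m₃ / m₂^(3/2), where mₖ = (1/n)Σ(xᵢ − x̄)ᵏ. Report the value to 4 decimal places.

x̄ = (-2 + 4 + 10 - 39 + 3 + 8) / 6 = -2.6667
deviations (xᵢ − x̄): 0.6667, 6.6667, 12.6667, -36.3333, 5.6667, 10.6667
Σ(xᵢ − x̄)² = 1671.3333 ⇒ m₂ = 1671.3333/6 = 278.55556
Σ(xᵢ − x̄)³ = -44239.5556 ⇒ m₃ = -44239.5556/6 = -7373.25926
m₂^(3/2) = 278.55556^(1.5) = 4649.08768
g₁ = m₃ / m₂^(3/2) = -7373.25926 / 4649.08768 ≈ -1.5860

-1.5860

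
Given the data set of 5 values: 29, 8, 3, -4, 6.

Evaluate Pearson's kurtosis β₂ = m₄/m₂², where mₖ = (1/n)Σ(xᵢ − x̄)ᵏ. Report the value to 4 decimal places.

2.7207

x̄ = 8.4000
Σ(xᵢ − x̄)² = 613.2000 ⇒ m₂ = 122.64000
Σ(xᵢ − x̄)⁴ = 204607.0560 ⇒ m₄ = 40921.41120
m₂² = 15040.56960
β₂ = m₄/m₂² = 40921.41120 / 15040.56960 ≈ 2.7207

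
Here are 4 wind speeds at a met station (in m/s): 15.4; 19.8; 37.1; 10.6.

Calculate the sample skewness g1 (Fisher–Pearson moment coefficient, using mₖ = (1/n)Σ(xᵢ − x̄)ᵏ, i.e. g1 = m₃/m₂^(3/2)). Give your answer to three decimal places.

0.801

x̄ = (15.4 + 19.8 + 37.1 + 10.6) / 4 = 20.7250
deviations (xᵢ − x̄): -5.3250, -0.9250, 16.3750, -10.1250
Σ(xᵢ − x̄)² = 399.8675 ⇒ m₂ = 399.8675/4 = 99.96688
Σ(xᵢ − x̄)³ = 3201.0469 ⇒ m₃ = 3201.0469/4 = 800.26172
m₂^(3/2) = 99.96688^(1.5) = 999.50317
g1 = m₃ / m₂^(3/2) = 800.26172 / 999.50317 ≈ 0.801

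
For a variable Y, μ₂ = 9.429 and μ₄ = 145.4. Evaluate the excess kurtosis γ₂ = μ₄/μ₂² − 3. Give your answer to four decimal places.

-1.3646

μ₂² = 9.429² = 88.90604
μ₄/μ₂² = 145.4 / 88.90604 = 1.63543
γ₂ = 1.63543 − 3 ≈ -1.3646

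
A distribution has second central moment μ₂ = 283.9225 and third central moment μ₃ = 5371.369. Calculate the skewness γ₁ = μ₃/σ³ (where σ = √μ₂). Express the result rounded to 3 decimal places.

σ = √μ₂ = √283.9225 = 16.85000
σ³ = μ₂^(3/2) = 4784.09413
γ₁ = μ₃/σ³ = 5371.369 / 4784.09413 ≈ 1.123

1.123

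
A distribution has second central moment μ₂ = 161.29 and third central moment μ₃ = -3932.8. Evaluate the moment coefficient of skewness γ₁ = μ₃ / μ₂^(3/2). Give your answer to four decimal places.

-1.9200

σ = √μ₂ = √161.29 = 12.70000
σ³ = μ₂^(3/2) = 2048.38300
γ₁ = μ₃/σ³ = -3932.8 / 2048.38300 ≈ -1.9200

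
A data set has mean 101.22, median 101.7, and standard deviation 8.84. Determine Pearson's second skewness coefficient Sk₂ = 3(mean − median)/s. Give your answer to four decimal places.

-0.1629

Sk₂ = 3(101.22 − 101.7) / 8.84 = 3 × -0.4800 / 8.84
    = -1.4400 / 8.84 ≈ -0.1629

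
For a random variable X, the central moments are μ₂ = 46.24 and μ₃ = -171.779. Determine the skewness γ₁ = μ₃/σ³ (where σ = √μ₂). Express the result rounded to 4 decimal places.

-0.5463

σ = √μ₂ = √46.24 = 6.80000
σ³ = μ₂^(3/2) = 314.43200
γ₁ = μ₃/σ³ = -171.779 / 314.43200 ≈ -0.5463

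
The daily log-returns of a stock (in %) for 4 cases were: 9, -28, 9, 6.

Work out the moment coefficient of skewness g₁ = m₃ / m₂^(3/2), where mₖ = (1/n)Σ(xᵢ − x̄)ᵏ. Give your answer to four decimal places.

x̄ = (9 - 28 + 9 + 6) / 4 = -1.0000
deviations (xᵢ − x̄): 10.0000, -27.0000, 10.0000, 7.0000
Σ(xᵢ − x̄)² = 978.0000 ⇒ m₂ = 978.0000/4 = 244.50000
Σ(xᵢ − x̄)³ = -17340.0000 ⇒ m₃ = -17340.0000/4 = -4335.00000
m₂^(3/2) = 244.50000^(1.5) = 3823.12322
g₁ = m₃ / m₂^(3/2) = -4335.00000 / 3823.12322 ≈ -1.1339

-1.1339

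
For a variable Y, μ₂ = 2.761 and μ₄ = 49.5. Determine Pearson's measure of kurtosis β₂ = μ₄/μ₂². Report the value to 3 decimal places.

6.493

μ₂² = 2.761² = 7.62312
μ₄/μ₂² = 49.5 / 7.62312 = 6.49340
β₂ ≈ 6.493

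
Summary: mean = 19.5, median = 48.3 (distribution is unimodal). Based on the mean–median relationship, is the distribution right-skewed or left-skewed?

mean − median = 19.5 − 48.3 = -28.8
mean < median ⇒ the longer tail is on the left ⇒ left-skewed (negatively skewed).

left-skewed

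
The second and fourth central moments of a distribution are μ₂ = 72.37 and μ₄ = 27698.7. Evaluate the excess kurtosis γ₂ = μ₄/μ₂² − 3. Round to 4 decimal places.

μ₂² = 72.37² = 5237.41690
μ₄/μ₂² = 27698.7 / 5237.41690 = 5.28862
γ₂ = 5.28862 − 3 ≈ 2.2886

2.2886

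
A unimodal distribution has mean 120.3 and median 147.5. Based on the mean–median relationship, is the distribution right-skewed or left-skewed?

mean − median = 120.3 − 147.5 = -27.2
mean < median ⇒ the longer tail is on the left ⇒ left-skewed (negatively skewed).

left-skewed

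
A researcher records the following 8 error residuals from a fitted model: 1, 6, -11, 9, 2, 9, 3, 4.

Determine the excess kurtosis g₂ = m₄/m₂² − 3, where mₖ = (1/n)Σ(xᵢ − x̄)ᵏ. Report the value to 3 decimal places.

0.998

x̄ = 2.8750
Σ(xᵢ − x̄)² = 282.8750 ⇒ m₂ = 35.35938
Σ(xᵢ − x̄)⁴ = 39987.0254 ⇒ m₄ = 4998.37817
m₂² = 1250.28540
g₂ = m₄/m₂² − 3 = 3.99779 − 3 ≈ 0.998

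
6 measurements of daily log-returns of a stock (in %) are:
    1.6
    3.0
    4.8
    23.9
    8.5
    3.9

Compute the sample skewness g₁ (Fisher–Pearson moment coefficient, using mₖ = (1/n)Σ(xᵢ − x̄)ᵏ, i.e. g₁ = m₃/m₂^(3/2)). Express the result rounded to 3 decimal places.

x̄ = (1.6 + 3.0 + 4.8 + 23.9 + 8.5 + 3.9) / 6 = 7.6167
deviations (xᵢ − x̄): -6.0167, -4.6167, -2.8167, 16.2833, 0.8833, -3.7167
Σ(xᵢ − x̄)² = 345.1883 ⇒ m₂ = 345.1883/6 = 57.53139
Σ(xᵢ − x̄)³ = 3928.2756 ⇒ m₃ = 3928.2756/6 = 654.71259
m₂^(3/2) = 57.53139^(1.5) = 436.37241
g₁ = m₃ / m₂^(3/2) = 654.71259 / 436.37241 ≈ 1.500

1.500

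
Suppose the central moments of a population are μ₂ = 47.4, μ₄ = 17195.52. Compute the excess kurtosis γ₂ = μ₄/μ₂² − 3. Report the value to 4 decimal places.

μ₂² = 47.4² = 2246.76000
μ₄/μ₂² = 17195.52 / 2246.76000 = 7.65347
γ₂ = 7.65347 − 3 ≈ 4.6535

4.6535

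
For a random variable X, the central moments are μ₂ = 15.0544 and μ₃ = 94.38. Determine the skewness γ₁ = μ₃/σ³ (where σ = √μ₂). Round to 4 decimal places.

σ = √μ₂ = √15.0544 = 3.88000
σ³ = μ₂^(3/2) = 58.41107
γ₁ = μ₃/σ³ = 94.38 / 58.41107 ≈ 1.6158

1.6158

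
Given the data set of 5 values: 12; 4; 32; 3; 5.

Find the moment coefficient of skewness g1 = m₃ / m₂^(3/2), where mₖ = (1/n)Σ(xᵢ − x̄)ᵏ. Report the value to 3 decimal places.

x̄ = (12 + 4 + 32 + 3 + 5) / 5 = 11.2000
deviations (xᵢ − x̄): 0.8000, -7.2000, 20.8000, -8.2000, -6.2000
Σ(xᵢ − x̄)² = 590.8000 ⇒ m₂ = 590.8000/5 = 118.16000
Σ(xᵢ − x̄)³ = 7836.4800 ⇒ m₃ = 7836.4800/5 = 1567.29600
m₂^(3/2) = 118.16000^(1.5) = 1284.41605
g1 = m₃ / m₂^(3/2) = 1567.29600 / 1284.41605 ≈ 1.220

1.220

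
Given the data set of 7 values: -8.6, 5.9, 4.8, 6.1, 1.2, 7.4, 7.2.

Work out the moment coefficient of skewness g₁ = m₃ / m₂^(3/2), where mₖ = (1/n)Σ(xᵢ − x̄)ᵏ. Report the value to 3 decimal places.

x̄ = (-8.6 + 5.9 + 4.8 + 6.1 + 1.2 + 7.4 + 7.2) / 7 = 3.4286
deviations (xᵢ − x̄): -12.0286, 2.4714, 1.3714, 2.6714, -2.2286, 3.9714, 3.7714
Σ(xᵢ − x̄)² = 194.7743 ⇒ m₂ = 194.7743/7 = 27.82490
Σ(xᵢ − x̄)³ = -1598.4191 ⇒ m₃ = -1598.4191/7 = -228.34559
m₂^(3/2) = 27.82490^(1.5) = 146.77442
g₁ = m₃ / m₂^(3/2) = -228.34559 / 146.77442 ≈ -1.556

-1.556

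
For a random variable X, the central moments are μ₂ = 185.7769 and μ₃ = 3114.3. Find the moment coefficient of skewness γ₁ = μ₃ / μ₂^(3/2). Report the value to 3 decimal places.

σ = √μ₂ = √185.7769 = 13.63000
σ³ = μ₂^(3/2) = 2532.13915
γ₁ = μ₃/σ³ = 3114.3 / 2532.13915 ≈ 1.230

1.230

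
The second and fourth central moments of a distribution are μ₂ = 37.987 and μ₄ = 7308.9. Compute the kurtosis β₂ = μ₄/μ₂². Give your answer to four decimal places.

μ₂² = 37.987² = 1443.01217
μ₄/μ₂² = 7308.9 / 1443.01217 = 5.06503
β₂ ≈ 5.0650

5.0650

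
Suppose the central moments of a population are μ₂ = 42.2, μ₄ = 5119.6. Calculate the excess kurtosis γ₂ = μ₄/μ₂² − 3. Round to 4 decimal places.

-0.1252

μ₂² = 42.2² = 1780.84000
μ₄/μ₂² = 5119.6 / 1780.84000 = 2.87482
γ₂ = 2.87482 − 3 ≈ -0.1252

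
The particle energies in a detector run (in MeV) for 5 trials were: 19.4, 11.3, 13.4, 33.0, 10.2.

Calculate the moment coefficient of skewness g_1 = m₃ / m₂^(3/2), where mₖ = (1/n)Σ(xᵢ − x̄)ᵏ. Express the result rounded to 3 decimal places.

x̄ = (19.4 + 11.3 + 13.4 + 33.0 + 10.2) / 5 = 17.4600
deviations (xᵢ − x̄): 1.9400, -6.1600, -4.0600, 15.5400, -7.2600
Σ(xᵢ − x̄)² = 352.3920 ⇒ m₂ = 352.3920/5 = 70.47840
Σ(xᵢ − x̄)³ = 3076.7554 ⇒ m₃ = 3076.7554/5 = 615.35107
m₂^(3/2) = 70.47840^(1.5) = 591.67614
g_1 = m₃ / m₂^(3/2) = 615.35107 / 591.67614 ≈ 1.040

1.040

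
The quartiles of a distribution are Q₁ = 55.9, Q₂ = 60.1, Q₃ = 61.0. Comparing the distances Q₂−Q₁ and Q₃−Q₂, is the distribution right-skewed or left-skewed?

Q₂ − Q₁ = 4.2;  Q₃ − Q₂ = 0.9
Q₂ − Q₁ > Q₃ − Q₂ ⇒ the lower half is more spread out ⇒ left-skewed.

left-skewed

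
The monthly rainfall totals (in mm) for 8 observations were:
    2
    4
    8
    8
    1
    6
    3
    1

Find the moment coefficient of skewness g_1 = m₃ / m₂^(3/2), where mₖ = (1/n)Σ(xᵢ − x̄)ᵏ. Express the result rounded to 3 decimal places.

x̄ = (2 + 4 + 8 + 8 + 1 + 6 + 3 + 1) / 8 = 4.1250
deviations (xᵢ − x̄): -2.1250, -0.1250, 3.8750, 3.8750, -3.1250, 1.8750, -1.1250, -3.1250
Σ(xᵢ − x̄)² = 58.8750 ⇒ m₂ = 58.8750/8 = 7.35938
Σ(xᵢ − x̄)³ = 50.9063 ⇒ m₃ = 50.9063/8 = 6.36328
m₂^(3/2) = 7.35938^(1.5) = 19.96464
g_1 = m₃ / m₂^(3/2) = 6.36328 / 19.96464 ≈ 0.319

0.319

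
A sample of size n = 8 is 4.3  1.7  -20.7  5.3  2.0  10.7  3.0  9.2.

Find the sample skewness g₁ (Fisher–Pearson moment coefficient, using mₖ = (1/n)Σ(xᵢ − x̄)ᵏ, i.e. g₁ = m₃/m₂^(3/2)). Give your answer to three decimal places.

x̄ = (4.3 + 1.7 - 20.7 + 5.3 + 2.0 + 10.7 + 3.0 + 9.2) / 8 = 1.9375
deviations (xᵢ − x̄): 2.3625, -0.2375, -22.6375, 3.3625, 0.0625, 8.7625, 1.0625, 7.2625
Σ(xᵢ − x̄)² = 660.0587 ⇒ m₂ = 660.0587/8 = 82.50734
Σ(xᵢ − x̄)³ = -10492.4920 ⇒ m₃ = -10492.4920/8 = -1311.56150
m₂^(3/2) = 82.50734^(1.5) = 749.44352
g₁ = m₃ / m₂^(3/2) = -1311.56150 / 749.44352 ≈ -1.750

-1.750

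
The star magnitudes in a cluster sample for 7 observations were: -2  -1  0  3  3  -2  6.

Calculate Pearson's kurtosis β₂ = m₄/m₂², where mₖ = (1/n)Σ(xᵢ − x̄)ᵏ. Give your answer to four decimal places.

x̄ = 1.0000
Σ(xᵢ − x̄)² = 56.0000 ⇒ m₂ = 8.00000
Σ(xᵢ − x̄)⁴ = 836.0000 ⇒ m₄ = 119.42857
m₂² = 64.00000
β₂ = m₄/m₂² = 119.42857 / 64.00000 ≈ 1.8661

1.8661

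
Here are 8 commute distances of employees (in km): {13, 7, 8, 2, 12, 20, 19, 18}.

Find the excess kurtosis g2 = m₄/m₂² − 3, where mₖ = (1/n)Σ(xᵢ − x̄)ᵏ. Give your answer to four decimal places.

x̄ = 12.3750
Σ(xᵢ − x̄)² = 289.8750 ⇒ m₂ = 36.23438
Σ(xᵢ − x̄)⁴ = 19095.5566 ⇒ m₄ = 2386.94458
m₂² = 1312.92993
g2 = m₄/m₂² − 3 = 1.81803 − 3 ≈ -1.1820

-1.1820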